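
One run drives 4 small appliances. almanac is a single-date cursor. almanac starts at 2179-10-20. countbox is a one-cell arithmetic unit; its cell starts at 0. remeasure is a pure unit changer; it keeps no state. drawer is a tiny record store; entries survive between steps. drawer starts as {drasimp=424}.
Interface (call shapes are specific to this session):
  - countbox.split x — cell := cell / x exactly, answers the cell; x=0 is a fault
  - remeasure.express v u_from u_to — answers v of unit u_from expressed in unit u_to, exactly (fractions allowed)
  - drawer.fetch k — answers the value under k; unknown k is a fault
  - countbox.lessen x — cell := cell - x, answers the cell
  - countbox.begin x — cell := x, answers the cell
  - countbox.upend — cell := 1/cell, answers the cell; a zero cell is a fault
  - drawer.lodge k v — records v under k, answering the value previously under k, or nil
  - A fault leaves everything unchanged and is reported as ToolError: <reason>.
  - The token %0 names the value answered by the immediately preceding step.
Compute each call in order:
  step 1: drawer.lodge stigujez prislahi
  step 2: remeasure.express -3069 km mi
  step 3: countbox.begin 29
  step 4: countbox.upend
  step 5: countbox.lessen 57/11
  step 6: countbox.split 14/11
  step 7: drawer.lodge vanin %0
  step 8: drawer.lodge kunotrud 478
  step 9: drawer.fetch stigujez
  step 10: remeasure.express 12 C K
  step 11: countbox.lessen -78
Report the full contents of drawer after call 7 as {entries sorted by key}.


>> lodge(k: stigujez, v: prislahi)
<< nil
>> express(v: -3069, u_from: km, u_to: mi)
<< -484375/254
>> begin(x: 29)
<< 29
>> upend()
<< 1/29
>> lessen(x: 57/11)
<< -1642/319
>> split(x: 14/11)
<< -821/203
>> lodge(k: vanin, v: %0)
<< nil
>> lodge(k: kunotrud, v: 478)
<< nil
>> fetch(k: stigujez)
<< prislahi
>> express(v: 12, u_from: C, u_to: K)
<< 5703/20
>> lessen(x: -78)
<< 15013/203

Answer: {drasimp=424, stigujez=prislahi, vanin=-821/203}


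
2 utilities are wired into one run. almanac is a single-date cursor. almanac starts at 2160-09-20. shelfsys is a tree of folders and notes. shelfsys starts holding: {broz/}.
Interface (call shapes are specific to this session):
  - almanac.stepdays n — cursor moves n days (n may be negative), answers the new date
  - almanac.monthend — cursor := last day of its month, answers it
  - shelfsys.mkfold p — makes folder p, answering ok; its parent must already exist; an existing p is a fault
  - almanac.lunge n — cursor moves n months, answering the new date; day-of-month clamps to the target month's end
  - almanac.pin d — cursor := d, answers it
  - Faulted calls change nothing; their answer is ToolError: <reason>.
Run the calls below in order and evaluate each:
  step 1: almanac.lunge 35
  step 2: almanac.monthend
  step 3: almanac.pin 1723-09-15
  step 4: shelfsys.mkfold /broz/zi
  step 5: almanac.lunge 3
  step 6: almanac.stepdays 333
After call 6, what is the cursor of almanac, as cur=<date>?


Answer: cur=1724-11-12

Derivation:
# almanac.lunge(35) == 2163-08-20
# almanac.monthend() == 2163-08-31
# almanac.pin(1723-09-15) == 1723-09-15
# shelfsys.mkfold(/broz/zi) == ok
# almanac.lunge(3) == 1723-12-15
# almanac.stepdays(333) == 1724-11-12


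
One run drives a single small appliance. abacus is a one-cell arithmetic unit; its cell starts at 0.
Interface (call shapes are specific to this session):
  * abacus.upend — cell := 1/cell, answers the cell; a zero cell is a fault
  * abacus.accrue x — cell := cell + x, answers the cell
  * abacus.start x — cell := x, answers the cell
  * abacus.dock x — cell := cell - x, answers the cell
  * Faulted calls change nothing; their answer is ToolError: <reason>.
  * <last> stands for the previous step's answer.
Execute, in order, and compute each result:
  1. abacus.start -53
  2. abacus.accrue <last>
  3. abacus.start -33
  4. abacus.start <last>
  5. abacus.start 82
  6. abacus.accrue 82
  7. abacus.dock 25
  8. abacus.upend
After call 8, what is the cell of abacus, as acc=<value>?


CALL start[x=-53]
RET  -53
CALL accrue[x=<last>]
RET  -106
CALL start[x=-33]
RET  -33
CALL start[x=<last>]
RET  -33
CALL start[x=82]
RET  82
CALL accrue[x=82]
RET  164
CALL dock[x=25]
RET  139
CALL upend[]
RET  1/139

Answer: acc=1/139


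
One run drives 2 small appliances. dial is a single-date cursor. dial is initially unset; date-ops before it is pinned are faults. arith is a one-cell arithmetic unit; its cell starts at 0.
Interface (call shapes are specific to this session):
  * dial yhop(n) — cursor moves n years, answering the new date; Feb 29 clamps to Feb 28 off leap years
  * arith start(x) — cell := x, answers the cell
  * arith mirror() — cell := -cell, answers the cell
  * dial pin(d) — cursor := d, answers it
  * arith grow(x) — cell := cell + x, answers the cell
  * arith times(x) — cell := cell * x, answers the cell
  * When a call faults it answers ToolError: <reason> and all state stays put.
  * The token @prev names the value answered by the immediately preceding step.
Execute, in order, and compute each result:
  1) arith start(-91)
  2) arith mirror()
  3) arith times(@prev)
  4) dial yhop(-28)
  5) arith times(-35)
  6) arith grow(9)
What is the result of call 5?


Answer: -289835

Derivation:
Do: arith start[x: -91]
See: -91
Do: arith mirror[]
See: 91
Do: arith times[x: @prev]
See: 8281
Do: dial yhop[n: -28]
See: ToolError: no date set
Do: arith times[x: -35]
See: -289835
Do: arith grow[x: 9]
See: -289826


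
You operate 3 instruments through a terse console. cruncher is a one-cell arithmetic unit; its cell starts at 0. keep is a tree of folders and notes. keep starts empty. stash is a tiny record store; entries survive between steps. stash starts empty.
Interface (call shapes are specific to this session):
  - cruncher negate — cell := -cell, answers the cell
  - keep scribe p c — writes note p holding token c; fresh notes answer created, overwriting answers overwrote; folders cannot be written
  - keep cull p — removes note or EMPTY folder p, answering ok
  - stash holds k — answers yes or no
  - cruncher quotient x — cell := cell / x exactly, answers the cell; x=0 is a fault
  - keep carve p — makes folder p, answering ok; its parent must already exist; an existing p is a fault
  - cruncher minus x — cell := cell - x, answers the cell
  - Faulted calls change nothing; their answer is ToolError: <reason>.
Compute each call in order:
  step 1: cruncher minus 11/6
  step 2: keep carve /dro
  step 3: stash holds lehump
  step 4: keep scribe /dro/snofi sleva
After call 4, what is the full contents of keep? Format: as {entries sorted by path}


-- cruncher minus(x→11/6) : -11/6
-- keep carve(p→/dro) : ok
-- stash holds(k→lehump) : no
-- keep scribe(p→/dro/snofi, c→sleva) : created

Answer: {dro/, dro/snofi=sleva}


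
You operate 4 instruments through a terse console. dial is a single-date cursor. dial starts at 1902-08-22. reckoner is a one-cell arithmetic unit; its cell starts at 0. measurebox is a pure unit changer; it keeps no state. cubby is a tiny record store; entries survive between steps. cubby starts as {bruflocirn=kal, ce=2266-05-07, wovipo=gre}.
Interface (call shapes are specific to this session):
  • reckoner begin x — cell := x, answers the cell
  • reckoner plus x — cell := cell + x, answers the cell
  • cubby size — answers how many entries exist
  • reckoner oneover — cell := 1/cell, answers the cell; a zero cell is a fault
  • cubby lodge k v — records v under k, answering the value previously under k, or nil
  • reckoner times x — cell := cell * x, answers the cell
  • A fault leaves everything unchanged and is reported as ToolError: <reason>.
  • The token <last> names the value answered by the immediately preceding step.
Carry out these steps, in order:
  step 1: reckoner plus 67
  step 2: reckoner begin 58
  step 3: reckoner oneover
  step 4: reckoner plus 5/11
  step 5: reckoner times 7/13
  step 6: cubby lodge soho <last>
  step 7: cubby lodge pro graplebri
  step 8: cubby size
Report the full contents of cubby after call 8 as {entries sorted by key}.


;; 1. reckoner plus(x=67) => 67
;; 2. reckoner begin(x=58) => 58
;; 3. reckoner oneover() => 1/58
;; 4. reckoner plus(x=5/11) => 301/638
;; 5. reckoner times(x=7/13) => 2107/8294
;; 6. cubby lodge(k=soho, v=<last>) => nil
;; 7. cubby lodge(k=pro, v=graplebri) => nil
;; 8. cubby size() => 5

Answer: {bruflocirn=kal, ce=2266-05-07, pro=graplebri, soho=2107/8294, wovipo=gre}


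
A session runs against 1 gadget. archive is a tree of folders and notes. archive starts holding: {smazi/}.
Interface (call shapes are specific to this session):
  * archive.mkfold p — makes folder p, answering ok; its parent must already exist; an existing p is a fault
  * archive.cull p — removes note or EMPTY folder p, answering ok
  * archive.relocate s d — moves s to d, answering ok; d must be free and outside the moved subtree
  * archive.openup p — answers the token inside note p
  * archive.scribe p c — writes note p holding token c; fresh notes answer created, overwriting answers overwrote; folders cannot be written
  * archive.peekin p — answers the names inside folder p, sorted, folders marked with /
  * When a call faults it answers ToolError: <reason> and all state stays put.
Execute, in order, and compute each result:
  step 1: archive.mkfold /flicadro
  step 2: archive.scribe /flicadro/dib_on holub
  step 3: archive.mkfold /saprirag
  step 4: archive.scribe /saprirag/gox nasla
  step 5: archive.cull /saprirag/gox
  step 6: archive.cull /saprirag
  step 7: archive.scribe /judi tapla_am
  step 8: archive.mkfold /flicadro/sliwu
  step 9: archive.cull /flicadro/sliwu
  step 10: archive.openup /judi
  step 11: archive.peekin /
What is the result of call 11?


[in] mkfold p: /flicadro
  ok
[in] scribe p: /flicadro/dib_on c: holub
  created
[in] mkfold p: /saprirag
  ok
[in] scribe p: /saprirag/gox c: nasla
  created
[in] cull p: /saprirag/gox
  ok
[in] cull p: /saprirag
  ok
[in] scribe p: /judi c: tapla_am
  created
[in] mkfold p: /flicadro/sliwu
  ok
[in] cull p: /flicadro/sliwu
  ok
[in] openup p: /judi
  tapla_am
[in] peekin p: /
  [flicadro/, judi, smazi/]

Answer: [flicadro/, judi, smazi/]


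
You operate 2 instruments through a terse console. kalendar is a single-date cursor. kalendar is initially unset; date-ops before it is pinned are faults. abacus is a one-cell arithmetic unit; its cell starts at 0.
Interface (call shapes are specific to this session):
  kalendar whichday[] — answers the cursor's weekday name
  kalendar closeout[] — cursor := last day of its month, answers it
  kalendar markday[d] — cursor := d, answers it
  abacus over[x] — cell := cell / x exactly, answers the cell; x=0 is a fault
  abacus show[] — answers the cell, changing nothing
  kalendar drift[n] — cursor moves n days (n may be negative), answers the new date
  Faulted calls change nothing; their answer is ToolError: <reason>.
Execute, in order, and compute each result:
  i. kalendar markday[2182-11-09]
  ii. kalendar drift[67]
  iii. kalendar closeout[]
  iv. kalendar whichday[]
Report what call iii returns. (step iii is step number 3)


CALL kalendar markday[d→2182-11-09]
RET  2182-11-09
CALL kalendar drift[n→67]
RET  2183-01-15
CALL kalendar closeout[]
RET  2183-01-31
CALL kalendar whichday[]
RET  Friday

Answer: 2183-01-31


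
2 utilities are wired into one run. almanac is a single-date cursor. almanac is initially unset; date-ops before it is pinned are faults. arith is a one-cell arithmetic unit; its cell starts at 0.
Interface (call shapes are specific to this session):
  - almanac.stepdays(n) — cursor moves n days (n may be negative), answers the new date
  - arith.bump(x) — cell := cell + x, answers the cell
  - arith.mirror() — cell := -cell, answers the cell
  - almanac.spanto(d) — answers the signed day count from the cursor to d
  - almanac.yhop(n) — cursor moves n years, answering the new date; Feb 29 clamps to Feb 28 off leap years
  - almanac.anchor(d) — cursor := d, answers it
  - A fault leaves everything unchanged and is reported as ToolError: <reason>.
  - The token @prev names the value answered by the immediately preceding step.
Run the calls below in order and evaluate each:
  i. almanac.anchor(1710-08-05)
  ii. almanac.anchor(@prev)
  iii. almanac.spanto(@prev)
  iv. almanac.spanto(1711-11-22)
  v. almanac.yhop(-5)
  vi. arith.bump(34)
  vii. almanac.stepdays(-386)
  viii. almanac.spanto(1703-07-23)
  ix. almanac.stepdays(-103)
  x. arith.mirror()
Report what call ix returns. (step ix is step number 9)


→ almanac.anchor(1710-08-05)
← 1710-08-05
→ almanac.anchor(@prev)
← 1710-08-05
→ almanac.spanto(@prev)
← 0
→ almanac.spanto(1711-11-22)
← 474
→ almanac.yhop(-5)
← 1705-08-05
→ arith.bump(34)
← 34
→ almanac.stepdays(-386)
← 1704-07-15
→ almanac.spanto(1703-07-23)
← -358
→ almanac.stepdays(-103)
← 1704-04-03
→ arith.mirror()
← -34

Answer: 1704-04-03


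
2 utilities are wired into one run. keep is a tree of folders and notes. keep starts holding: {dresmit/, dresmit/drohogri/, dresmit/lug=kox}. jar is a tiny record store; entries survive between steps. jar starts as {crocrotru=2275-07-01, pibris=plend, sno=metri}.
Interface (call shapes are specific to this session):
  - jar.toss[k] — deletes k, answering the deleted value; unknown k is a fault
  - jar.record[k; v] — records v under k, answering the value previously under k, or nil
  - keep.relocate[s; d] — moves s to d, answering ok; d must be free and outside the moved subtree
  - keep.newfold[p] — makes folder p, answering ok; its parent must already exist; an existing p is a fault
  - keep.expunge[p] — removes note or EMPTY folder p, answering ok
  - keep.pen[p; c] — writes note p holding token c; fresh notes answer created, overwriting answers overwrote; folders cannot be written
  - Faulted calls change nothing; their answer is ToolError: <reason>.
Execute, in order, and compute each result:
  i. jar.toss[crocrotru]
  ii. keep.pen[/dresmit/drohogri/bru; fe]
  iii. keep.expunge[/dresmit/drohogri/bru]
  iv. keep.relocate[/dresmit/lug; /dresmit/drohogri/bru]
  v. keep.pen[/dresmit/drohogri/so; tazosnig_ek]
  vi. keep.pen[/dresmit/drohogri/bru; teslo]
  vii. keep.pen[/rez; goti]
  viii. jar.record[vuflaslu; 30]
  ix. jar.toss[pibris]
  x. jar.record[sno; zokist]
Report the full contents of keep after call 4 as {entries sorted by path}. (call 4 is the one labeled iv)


Answer: {dresmit/, dresmit/drohogri/, dresmit/drohogri/bru=kox}

Derivation:
-- jar.toss(k: crocrotru) : 2275-07-01
-- keep.pen(p: /dresmit/drohogri/bru, c: fe) : created
-- keep.expunge(p: /dresmit/drohogri/bru) : ok
-- keep.relocate(s: /dresmit/lug, d: /dresmit/drohogri/bru) : ok
-- keep.pen(p: /dresmit/drohogri/so, c: tazosnig_ek) : created
-- keep.pen(p: /dresmit/drohogri/bru, c: teslo) : overwrote
-- keep.pen(p: /rez, c: goti) : created
-- jar.record(k: vuflaslu, v: 30) : nil
-- jar.toss(k: pibris) : plend
-- jar.record(k: sno, v: zokist) : metri


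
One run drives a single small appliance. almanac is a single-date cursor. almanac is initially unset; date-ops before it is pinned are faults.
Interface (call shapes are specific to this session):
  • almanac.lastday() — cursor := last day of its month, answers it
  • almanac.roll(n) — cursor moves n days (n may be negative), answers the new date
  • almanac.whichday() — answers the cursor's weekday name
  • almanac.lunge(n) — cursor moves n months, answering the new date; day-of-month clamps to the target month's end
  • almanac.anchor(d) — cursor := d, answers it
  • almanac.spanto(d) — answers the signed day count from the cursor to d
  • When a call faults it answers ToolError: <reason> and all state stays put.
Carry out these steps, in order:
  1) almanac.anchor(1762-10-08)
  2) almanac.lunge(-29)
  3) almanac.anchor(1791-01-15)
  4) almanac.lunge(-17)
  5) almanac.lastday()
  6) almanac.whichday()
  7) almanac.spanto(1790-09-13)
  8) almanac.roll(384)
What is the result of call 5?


Answer: 1789-08-31

Derivation:
Calling anchor passing 1762-10-08, yielding 1762-10-08.
I run lunge passing -29: 1760-05-08.
Using anchor passing 1791-01-15, and get 1791-01-15.
I use lunge passing -17, yielding 1789-08-15.
Next I call lastday, — result: 1789-08-31.
I run whichday(), yielding Monday.
I use spanto passing 1790-09-13, which returns 378.
Then roll passing 384, giving 1790-09-19.


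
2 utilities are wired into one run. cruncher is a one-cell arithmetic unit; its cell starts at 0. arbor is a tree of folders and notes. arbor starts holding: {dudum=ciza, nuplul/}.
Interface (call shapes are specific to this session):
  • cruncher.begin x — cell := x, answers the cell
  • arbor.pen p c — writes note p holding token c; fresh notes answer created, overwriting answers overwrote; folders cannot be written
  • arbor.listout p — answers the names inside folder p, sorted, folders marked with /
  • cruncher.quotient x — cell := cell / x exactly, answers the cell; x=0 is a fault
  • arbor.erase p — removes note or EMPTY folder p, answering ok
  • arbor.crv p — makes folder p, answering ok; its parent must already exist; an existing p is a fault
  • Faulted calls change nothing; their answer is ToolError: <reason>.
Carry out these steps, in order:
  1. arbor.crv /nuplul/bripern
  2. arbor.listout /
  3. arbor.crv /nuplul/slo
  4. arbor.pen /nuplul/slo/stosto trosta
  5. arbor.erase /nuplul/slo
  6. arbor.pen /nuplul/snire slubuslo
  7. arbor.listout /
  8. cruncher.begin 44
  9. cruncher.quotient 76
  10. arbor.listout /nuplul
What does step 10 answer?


Answer: [bripern/, slo/, snire]

Derivation:
-> arbor.crv(p=/nuplul/bripern)
<- ok
-> arbor.listout(p=/)
<- [dudum, nuplul/]
-> arbor.crv(p=/nuplul/slo)
<- ok
-> arbor.pen(p=/nuplul/slo/stosto, c=trosta)
<- created
-> arbor.erase(p=/nuplul/slo)
<- ToolError: not empty
-> arbor.pen(p=/nuplul/snire, c=slubuslo)
<- created
-> arbor.listout(p=/)
<- [dudum, nuplul/]
-> cruncher.begin(x=44)
<- 44
-> cruncher.quotient(x=76)
<- 11/19
-> arbor.listout(p=/nuplul)
<- [bripern/, slo/, snire]


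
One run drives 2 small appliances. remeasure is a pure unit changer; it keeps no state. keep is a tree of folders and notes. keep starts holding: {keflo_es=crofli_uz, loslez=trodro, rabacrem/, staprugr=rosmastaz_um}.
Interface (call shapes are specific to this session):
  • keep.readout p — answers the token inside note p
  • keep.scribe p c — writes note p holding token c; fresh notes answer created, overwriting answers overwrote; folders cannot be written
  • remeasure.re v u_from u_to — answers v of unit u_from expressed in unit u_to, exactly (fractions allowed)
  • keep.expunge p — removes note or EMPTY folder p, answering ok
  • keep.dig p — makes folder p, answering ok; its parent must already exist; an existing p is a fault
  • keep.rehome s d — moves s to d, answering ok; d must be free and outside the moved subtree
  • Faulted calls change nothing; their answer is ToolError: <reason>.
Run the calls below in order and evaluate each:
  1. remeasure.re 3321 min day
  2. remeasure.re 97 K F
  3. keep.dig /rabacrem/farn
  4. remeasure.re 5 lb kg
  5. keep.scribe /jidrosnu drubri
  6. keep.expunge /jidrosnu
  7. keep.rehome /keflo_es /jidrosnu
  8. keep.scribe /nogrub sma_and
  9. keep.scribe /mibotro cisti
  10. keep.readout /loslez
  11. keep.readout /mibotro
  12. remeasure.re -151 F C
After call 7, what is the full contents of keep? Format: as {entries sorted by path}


Do: re[v=3321; u_from=min; u_to=day]
See: 369/160
Do: re[v=97; u_from=K; u_to=F]
See: -28507/100
Do: dig[p=/rabacrem/farn]
See: ok
Do: re[v=5; u_from=lb; u_to=kg]
See: 45359237/20000000
Do: scribe[p=/jidrosnu; c=drubri]
See: created
Do: expunge[p=/jidrosnu]
See: ok
Do: rehome[s=/keflo_es; d=/jidrosnu]
See: ok
Do: scribe[p=/nogrub; c=sma_and]
See: created
Do: scribe[p=/mibotro; c=cisti]
See: created
Do: readout[p=/loslez]
See: trodro
Do: readout[p=/mibotro]
See: cisti
Do: re[v=-151; u_from=F; u_to=C]
See: -305/3

Answer: {jidrosnu=crofli_uz, loslez=trodro, rabacrem/, rabacrem/farn/, staprugr=rosmastaz_um}


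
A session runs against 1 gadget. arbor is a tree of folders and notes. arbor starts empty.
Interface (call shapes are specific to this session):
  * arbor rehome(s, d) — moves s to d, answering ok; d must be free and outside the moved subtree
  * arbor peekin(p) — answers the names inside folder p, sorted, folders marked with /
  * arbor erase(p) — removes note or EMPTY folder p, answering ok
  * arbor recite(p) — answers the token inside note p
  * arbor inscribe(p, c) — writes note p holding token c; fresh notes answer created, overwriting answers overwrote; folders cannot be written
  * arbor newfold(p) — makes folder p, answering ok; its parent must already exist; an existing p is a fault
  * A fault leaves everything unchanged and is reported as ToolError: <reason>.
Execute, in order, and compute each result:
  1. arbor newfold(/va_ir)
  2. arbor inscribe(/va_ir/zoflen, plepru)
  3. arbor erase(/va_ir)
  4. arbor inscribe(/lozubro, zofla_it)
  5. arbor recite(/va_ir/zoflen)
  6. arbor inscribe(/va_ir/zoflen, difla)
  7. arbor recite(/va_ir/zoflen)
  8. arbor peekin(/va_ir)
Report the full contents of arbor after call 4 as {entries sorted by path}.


% arbor newfold p→/va_ir
:: ok
% arbor inscribe p→/va_ir/zoflen c→plepru
:: created
% arbor erase p→/va_ir
:: ToolError: not empty
% arbor inscribe p→/lozubro c→zofla_it
:: created
% arbor recite p→/va_ir/zoflen
:: plepru
% arbor inscribe p→/va_ir/zoflen c→difla
:: overwrote
% arbor recite p→/va_ir/zoflen
:: difla
% arbor peekin p→/va_ir
:: [zoflen]

Answer: {lozubro=zofla_it, va_ir/, va_ir/zoflen=plepru}


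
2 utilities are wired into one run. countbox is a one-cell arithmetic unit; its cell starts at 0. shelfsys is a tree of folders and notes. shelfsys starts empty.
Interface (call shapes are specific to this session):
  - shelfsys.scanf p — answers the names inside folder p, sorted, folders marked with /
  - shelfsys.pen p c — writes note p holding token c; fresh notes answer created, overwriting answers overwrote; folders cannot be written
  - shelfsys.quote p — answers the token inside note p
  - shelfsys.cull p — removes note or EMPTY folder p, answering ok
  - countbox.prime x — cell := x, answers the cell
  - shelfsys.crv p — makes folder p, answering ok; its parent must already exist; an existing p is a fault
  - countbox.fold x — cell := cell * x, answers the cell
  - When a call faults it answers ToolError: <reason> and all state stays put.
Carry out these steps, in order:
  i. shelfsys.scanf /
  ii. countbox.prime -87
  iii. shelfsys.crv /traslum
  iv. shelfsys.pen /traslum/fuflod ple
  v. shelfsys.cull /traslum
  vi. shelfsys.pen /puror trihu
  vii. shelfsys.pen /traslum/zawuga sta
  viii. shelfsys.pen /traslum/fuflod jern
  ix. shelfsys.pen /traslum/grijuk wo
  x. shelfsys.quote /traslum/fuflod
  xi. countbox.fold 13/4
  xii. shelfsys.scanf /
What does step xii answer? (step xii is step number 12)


I try shelfsys.scanf using p→/, which returns [].
Using countbox.prime using x→-87, and see -87.
I invoke shelfsys.crv using p→/traslum, and see ok.
I try shelfsys.pen using p→/traslum/fuflod, c→ple, and get created.
Next I call shelfsys.cull using p→/traslum, and get ToolError: not empty.
Invoking shelfsys.pen using p→/puror, c→trihu, — result: created.
I try shelfsys.pen using p→/traslum/zawuga, c→sta, and get created.
Now I run shelfsys.pen using p→/traslum/fuflod, c→jern, yielding overwrote.
I try shelfsys.pen using p→/traslum/grijuk, c→wo, which returns created.
I run shelfsys.quote using p→/traslum/fuflod, giving jern.
I call countbox.fold using x→13/4, yielding -1131/4.
I run shelfsys.scanf using p→/, yielding [puror, traslum/].

Answer: [puror, traslum/]


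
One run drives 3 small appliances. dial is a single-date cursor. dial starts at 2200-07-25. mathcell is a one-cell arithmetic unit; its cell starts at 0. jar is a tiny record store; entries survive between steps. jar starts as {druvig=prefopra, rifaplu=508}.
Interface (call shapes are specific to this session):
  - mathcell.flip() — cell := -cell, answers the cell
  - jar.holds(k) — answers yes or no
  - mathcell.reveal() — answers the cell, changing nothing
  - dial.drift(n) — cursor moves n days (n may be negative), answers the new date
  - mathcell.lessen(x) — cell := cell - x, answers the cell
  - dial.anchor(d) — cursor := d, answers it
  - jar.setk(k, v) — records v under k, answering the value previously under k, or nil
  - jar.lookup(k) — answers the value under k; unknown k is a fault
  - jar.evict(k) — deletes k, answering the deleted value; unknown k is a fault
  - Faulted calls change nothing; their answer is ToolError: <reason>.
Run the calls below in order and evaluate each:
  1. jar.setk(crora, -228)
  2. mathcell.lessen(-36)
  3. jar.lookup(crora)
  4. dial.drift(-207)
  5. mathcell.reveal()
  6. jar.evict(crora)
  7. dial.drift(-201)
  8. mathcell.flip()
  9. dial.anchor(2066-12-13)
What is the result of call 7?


Answer: 2199-06-12

Derivation:
-> setk(k: crora, v: -228)
<- nil
-> lessen(x: -36)
<- 36
-> lookup(k: crora)
<- -228
-> drift(n: -207)
<- 2199-12-30
-> reveal()
<- 36
-> evict(k: crora)
<- -228
-> drift(n: -201)
<- 2199-06-12
-> flip()
<- -36
-> anchor(d: 2066-12-13)
<- 2066-12-13


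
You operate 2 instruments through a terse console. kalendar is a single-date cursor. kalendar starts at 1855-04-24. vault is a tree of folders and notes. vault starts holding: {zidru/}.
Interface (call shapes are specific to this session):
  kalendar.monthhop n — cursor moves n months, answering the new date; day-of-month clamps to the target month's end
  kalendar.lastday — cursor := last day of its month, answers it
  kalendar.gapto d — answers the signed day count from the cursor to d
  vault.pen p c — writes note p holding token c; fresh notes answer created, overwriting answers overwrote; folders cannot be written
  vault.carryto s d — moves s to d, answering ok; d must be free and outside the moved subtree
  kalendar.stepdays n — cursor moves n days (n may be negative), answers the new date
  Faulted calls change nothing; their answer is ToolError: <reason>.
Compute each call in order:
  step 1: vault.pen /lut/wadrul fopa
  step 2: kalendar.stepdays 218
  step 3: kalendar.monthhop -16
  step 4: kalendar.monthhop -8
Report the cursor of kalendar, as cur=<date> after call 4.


Answer: cur=1853-11-28

Derivation:
>> vault.pen(p→/lut/wadrul, c→fopa)
<< ToolError: no parent
>> kalendar.stepdays(n→218)
<< 1855-11-28
>> kalendar.monthhop(n→-16)
<< 1854-07-28
>> kalendar.monthhop(n→-8)
<< 1853-11-28


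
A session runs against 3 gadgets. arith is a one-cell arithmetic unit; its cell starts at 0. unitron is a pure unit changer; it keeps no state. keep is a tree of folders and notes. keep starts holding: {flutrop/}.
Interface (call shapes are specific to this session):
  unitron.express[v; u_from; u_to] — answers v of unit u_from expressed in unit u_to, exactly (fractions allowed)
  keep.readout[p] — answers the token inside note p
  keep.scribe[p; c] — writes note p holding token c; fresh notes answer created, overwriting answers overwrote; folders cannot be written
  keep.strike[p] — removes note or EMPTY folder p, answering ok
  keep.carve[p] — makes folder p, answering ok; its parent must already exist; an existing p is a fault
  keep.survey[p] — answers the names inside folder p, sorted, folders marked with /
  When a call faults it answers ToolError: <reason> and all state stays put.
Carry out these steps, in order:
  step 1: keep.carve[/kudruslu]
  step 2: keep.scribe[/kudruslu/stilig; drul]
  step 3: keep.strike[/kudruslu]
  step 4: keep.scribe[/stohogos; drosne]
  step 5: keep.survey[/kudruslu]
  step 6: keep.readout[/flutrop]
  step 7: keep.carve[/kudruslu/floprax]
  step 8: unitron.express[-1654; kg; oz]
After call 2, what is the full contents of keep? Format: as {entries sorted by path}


>>> keep.carve p: /kudruslu
[out] ok
>>> keep.scribe p: /kudruslu/stilig c: drul
[out] created
>>> keep.strike p: /kudruslu
[out] ToolError: not empty
>>> keep.scribe p: /stohogos c: drosne
[out] created
>>> keep.survey p: /kudruslu
[out] [stilig]
>>> keep.readout p: /flutrop
[out] ToolError: is a directory
>>> keep.carve p: /kudruslu/floprax
[out] ok
>>> unitron.express v: -1654 u_from: kg u_to: oz
[out] -2646400000000/45359237

Answer: {flutrop/, kudruslu/, kudruslu/stilig=drul}


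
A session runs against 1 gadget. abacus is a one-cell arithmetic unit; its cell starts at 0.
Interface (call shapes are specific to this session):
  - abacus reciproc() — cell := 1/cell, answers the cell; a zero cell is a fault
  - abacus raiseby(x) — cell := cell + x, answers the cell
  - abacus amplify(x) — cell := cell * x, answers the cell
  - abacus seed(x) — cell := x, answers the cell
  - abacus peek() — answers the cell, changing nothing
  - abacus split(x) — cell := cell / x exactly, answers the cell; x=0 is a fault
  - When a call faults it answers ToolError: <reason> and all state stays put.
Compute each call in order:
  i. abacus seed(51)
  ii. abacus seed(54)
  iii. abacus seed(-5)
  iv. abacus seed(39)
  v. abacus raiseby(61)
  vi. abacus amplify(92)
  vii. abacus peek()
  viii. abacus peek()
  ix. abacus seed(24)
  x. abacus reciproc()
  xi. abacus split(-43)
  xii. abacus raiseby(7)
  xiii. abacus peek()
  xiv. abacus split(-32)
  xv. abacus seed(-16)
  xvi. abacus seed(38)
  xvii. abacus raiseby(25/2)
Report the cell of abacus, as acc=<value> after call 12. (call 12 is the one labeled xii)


Answer: acc=7223/1032

Derivation:
$ abacus seed x: 51
:: 51
$ abacus seed x: 54
:: 54
$ abacus seed x: -5
:: -5
$ abacus seed x: 39
:: 39
$ abacus raiseby x: 61
:: 100
$ abacus amplify x: 92
:: 9200
$ abacus peek
:: 9200
$ abacus peek
:: 9200
$ abacus seed x: 24
:: 24
$ abacus reciproc
:: 1/24
$ abacus split x: -43
:: -1/1032
$ abacus raiseby x: 7
:: 7223/1032
$ abacus peek
:: 7223/1032
$ abacus split x: -32
:: -7223/33024
$ abacus seed x: -16
:: -16
$ abacus seed x: 38
:: 38
$ abacus raiseby x: 25/2
:: 101/2


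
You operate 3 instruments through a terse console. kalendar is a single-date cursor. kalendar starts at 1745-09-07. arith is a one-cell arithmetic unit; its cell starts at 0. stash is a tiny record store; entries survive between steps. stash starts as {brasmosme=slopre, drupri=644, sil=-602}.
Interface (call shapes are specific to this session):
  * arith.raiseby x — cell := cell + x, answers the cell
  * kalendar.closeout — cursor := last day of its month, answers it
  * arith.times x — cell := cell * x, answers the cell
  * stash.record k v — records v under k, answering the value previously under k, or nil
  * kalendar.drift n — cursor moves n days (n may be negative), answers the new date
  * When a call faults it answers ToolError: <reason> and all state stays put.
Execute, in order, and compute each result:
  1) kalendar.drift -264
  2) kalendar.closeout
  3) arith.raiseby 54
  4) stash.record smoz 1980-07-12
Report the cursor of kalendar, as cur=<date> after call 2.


$ drift -264
= 1744-12-17
$ closeout
= 1744-12-31
$ raiseby 54
= 54
$ record smoz 1980-07-12
= nil

Answer: cur=1744-12-31


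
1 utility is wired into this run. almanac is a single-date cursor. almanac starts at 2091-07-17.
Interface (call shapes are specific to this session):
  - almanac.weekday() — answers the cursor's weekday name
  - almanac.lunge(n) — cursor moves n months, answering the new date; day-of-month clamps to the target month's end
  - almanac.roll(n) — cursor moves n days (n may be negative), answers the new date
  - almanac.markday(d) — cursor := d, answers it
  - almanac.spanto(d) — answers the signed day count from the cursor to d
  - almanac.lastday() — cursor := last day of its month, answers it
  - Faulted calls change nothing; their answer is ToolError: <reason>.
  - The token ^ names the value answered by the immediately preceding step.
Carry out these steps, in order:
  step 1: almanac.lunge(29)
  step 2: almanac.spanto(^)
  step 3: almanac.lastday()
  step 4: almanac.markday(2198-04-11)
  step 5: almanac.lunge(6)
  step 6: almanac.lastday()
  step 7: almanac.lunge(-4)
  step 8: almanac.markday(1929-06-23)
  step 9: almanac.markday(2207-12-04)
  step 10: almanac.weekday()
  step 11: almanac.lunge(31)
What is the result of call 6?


-> almanac.lunge(n→29)
<- 2093-12-17
-> almanac.spanto(d→^)
<- 0
-> almanac.lastday()
<- 2093-12-31
-> almanac.markday(d→2198-04-11)
<- 2198-04-11
-> almanac.lunge(n→6)
<- 2198-10-11
-> almanac.lastday()
<- 2198-10-31
-> almanac.lunge(n→-4)
<- 2198-06-30
-> almanac.markday(d→1929-06-23)
<- 1929-06-23
-> almanac.markday(d→2207-12-04)
<- 2207-12-04
-> almanac.weekday()
<- Friday
-> almanac.lunge(n→31)
<- 2210-07-04

Answer: 2198-10-31


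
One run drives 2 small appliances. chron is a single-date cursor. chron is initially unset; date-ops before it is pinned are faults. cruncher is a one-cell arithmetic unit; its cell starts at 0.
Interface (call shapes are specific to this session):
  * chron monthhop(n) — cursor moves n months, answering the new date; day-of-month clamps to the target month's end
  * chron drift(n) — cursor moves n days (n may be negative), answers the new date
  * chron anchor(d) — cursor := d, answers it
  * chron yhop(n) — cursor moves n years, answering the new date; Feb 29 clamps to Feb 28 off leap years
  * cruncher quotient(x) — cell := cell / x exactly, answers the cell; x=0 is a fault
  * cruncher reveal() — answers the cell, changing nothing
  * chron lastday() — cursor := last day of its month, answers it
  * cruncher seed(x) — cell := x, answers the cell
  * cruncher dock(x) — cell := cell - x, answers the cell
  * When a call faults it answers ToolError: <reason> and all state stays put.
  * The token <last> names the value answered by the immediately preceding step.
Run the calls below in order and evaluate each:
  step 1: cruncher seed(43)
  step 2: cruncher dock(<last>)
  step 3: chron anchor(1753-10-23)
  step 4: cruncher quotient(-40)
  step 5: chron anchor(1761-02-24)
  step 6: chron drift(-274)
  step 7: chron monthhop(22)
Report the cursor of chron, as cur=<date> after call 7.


Do: cruncher seed[43]
See: 43
Do: cruncher dock[<last>]
See: 0
Do: chron anchor[1753-10-23]
See: 1753-10-23
Do: cruncher quotient[-40]
See: 0
Do: chron anchor[1761-02-24]
See: 1761-02-24
Do: chron drift[-274]
See: 1760-05-26
Do: chron monthhop[22]
See: 1762-03-26

Answer: cur=1762-03-26


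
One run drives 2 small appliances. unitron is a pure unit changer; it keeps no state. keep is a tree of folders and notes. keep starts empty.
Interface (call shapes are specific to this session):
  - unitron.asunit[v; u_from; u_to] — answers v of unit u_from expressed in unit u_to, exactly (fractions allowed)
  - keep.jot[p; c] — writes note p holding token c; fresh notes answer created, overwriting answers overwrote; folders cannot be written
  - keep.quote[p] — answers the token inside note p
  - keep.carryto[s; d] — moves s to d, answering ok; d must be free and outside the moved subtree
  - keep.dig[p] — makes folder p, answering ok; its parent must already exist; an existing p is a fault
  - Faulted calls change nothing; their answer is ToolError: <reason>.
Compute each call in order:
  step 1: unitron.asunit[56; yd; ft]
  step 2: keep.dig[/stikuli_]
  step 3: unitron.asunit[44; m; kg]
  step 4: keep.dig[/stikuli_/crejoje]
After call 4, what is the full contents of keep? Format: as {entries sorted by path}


Answer: {stikuli_/, stikuli_/crejoje/}

Derivation:
! unitron.asunit(56, yd, ft) ~> 168
! keep.dig(/stikuli_) ~> ok
! unitron.asunit(44, m, kg) ~> ToolError: incompatible units
! keep.dig(/stikuli_/crejoje) ~> ok


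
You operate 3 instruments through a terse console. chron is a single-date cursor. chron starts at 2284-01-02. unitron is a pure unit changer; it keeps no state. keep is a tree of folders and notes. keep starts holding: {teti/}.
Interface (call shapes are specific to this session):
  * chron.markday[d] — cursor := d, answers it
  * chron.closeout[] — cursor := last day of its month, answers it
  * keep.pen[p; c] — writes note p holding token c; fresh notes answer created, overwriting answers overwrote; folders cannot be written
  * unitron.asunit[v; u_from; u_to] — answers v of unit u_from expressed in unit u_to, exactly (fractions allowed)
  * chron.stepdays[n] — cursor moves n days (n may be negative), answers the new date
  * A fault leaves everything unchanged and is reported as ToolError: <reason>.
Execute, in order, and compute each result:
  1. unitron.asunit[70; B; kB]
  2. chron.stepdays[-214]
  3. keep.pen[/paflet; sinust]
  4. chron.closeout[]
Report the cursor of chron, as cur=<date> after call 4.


Answer: cur=2283-06-30

Derivation:
[in] asunit v→70 u_from→B u_to→kB
  7/100
[in] stepdays n→-214
  2283-06-02
[in] pen p→/paflet c→sinust
  created
[in] closeout
  2283-06-30


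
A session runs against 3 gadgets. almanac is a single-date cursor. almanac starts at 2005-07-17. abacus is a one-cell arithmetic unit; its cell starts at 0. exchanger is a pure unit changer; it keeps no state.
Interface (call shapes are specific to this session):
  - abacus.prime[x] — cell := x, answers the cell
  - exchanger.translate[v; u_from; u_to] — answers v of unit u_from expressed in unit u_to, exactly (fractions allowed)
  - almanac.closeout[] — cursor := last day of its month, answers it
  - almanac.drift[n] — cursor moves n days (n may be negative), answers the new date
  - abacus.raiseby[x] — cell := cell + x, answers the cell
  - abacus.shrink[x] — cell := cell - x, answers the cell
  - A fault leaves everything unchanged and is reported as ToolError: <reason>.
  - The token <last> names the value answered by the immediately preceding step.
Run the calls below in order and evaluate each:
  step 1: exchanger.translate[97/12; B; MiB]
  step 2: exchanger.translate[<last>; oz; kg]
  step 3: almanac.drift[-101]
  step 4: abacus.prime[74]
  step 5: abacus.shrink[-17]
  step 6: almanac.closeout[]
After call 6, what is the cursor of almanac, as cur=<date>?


·→ exchanger.translate(v→97/12, u_from→B, u_to→MiB)
·← 97/12582912
·→ exchanger.translate(v→<last>, u_from→oz, u_to→kg)
·← 4399845989/20132659200000000
·→ almanac.drift(n→-101)
·← 2005-04-07
·→ abacus.prime(x→74)
·← 74
·→ abacus.shrink(x→-17)
·← 91
·→ almanac.closeout()
·← 2005-04-30

Answer: cur=2005-04-30


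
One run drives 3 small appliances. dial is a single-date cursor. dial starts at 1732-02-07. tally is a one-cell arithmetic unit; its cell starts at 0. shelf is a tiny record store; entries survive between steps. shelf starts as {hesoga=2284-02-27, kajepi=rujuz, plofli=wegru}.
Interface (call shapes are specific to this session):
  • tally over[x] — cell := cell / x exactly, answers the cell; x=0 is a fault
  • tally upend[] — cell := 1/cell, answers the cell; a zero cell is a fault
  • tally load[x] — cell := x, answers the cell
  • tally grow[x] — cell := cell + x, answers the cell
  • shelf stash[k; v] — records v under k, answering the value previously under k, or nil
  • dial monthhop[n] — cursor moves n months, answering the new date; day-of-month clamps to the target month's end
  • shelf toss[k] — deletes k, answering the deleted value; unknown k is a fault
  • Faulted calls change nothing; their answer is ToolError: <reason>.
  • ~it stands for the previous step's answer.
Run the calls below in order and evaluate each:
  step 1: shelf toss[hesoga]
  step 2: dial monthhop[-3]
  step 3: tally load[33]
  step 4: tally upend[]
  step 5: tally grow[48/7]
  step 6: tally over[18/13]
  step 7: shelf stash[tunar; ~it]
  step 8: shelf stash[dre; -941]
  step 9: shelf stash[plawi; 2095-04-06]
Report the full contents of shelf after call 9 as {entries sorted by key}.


Answer: {dre=-941, kajepi=rujuz, plawi=2095-04-06, plofli=wegru, tunar=20683/4158}

Derivation:
;; 1. shelf toss(k='hesoga') : 2284-02-27
;; 2. dial monthhop(n='-3') : 1731-11-07
;; 3. tally load(x='33') : 33
;; 4. tally upend() : 1/33
;; 5. tally grow(x='48/7') : 1591/231
;; 6. tally over(x='18/13') : 20683/4158
;; 7. shelf stash(k='tunar', v='~it') : nil
;; 8. shelf stash(k='dre', v='-941') : nil
;; 9. shelf stash(k='plawi', v='2095-04-06') : nil
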